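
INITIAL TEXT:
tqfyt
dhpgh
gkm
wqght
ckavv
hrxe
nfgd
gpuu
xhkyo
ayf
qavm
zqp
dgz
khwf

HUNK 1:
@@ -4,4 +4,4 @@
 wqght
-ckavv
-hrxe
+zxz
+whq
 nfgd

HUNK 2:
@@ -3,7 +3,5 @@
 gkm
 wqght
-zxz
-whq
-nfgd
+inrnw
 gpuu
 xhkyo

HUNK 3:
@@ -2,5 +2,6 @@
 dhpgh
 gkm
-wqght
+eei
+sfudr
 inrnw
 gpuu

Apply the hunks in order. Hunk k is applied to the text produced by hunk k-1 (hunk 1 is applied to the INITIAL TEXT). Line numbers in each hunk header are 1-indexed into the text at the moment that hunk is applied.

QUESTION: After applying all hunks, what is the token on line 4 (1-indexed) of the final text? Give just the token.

Hunk 1: at line 4 remove [ckavv,hrxe] add [zxz,whq] -> 14 lines: tqfyt dhpgh gkm wqght zxz whq nfgd gpuu xhkyo ayf qavm zqp dgz khwf
Hunk 2: at line 3 remove [zxz,whq,nfgd] add [inrnw] -> 12 lines: tqfyt dhpgh gkm wqght inrnw gpuu xhkyo ayf qavm zqp dgz khwf
Hunk 3: at line 2 remove [wqght] add [eei,sfudr] -> 13 lines: tqfyt dhpgh gkm eei sfudr inrnw gpuu xhkyo ayf qavm zqp dgz khwf
Final line 4: eei

Answer: eei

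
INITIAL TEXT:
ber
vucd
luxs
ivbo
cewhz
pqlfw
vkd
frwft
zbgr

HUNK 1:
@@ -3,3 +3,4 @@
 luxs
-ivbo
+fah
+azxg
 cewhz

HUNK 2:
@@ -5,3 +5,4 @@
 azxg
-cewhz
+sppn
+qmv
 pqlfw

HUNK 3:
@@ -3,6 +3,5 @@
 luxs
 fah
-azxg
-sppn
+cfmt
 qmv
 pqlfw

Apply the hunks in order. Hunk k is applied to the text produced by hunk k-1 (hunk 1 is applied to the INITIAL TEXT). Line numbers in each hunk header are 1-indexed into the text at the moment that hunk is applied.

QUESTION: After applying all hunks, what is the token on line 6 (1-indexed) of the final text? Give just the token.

Hunk 1: at line 3 remove [ivbo] add [fah,azxg] -> 10 lines: ber vucd luxs fah azxg cewhz pqlfw vkd frwft zbgr
Hunk 2: at line 5 remove [cewhz] add [sppn,qmv] -> 11 lines: ber vucd luxs fah azxg sppn qmv pqlfw vkd frwft zbgr
Hunk 3: at line 3 remove [azxg,sppn] add [cfmt] -> 10 lines: ber vucd luxs fah cfmt qmv pqlfw vkd frwft zbgr
Final line 6: qmv

Answer: qmv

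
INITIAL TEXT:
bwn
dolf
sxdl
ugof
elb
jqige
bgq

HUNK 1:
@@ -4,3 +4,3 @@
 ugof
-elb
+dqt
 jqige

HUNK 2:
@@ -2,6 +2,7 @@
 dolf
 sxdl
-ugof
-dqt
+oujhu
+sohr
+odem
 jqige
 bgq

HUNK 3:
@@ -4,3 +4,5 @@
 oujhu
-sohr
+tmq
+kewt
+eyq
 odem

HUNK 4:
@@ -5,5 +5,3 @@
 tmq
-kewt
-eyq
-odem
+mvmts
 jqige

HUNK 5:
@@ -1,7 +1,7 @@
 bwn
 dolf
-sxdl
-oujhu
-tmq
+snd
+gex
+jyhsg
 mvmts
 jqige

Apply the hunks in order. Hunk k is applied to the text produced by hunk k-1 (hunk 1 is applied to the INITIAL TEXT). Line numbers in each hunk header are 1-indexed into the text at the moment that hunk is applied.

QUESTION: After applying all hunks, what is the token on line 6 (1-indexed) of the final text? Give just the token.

Answer: mvmts

Derivation:
Hunk 1: at line 4 remove [elb] add [dqt] -> 7 lines: bwn dolf sxdl ugof dqt jqige bgq
Hunk 2: at line 2 remove [ugof,dqt] add [oujhu,sohr,odem] -> 8 lines: bwn dolf sxdl oujhu sohr odem jqige bgq
Hunk 3: at line 4 remove [sohr] add [tmq,kewt,eyq] -> 10 lines: bwn dolf sxdl oujhu tmq kewt eyq odem jqige bgq
Hunk 4: at line 5 remove [kewt,eyq,odem] add [mvmts] -> 8 lines: bwn dolf sxdl oujhu tmq mvmts jqige bgq
Hunk 5: at line 1 remove [sxdl,oujhu,tmq] add [snd,gex,jyhsg] -> 8 lines: bwn dolf snd gex jyhsg mvmts jqige bgq
Final line 6: mvmts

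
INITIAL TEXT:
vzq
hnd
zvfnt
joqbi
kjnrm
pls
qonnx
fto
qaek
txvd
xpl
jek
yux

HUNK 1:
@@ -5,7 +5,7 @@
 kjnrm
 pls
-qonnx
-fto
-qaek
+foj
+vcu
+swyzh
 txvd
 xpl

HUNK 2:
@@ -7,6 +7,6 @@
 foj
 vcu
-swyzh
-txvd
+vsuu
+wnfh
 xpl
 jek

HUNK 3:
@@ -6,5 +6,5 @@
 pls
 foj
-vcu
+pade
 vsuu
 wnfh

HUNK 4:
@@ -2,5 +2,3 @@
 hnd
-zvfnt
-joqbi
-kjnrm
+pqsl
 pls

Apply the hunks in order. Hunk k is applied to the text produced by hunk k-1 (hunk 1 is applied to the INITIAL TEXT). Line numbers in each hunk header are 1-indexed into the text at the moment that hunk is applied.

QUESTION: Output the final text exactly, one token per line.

Answer: vzq
hnd
pqsl
pls
foj
pade
vsuu
wnfh
xpl
jek
yux

Derivation:
Hunk 1: at line 5 remove [qonnx,fto,qaek] add [foj,vcu,swyzh] -> 13 lines: vzq hnd zvfnt joqbi kjnrm pls foj vcu swyzh txvd xpl jek yux
Hunk 2: at line 7 remove [swyzh,txvd] add [vsuu,wnfh] -> 13 lines: vzq hnd zvfnt joqbi kjnrm pls foj vcu vsuu wnfh xpl jek yux
Hunk 3: at line 6 remove [vcu] add [pade] -> 13 lines: vzq hnd zvfnt joqbi kjnrm pls foj pade vsuu wnfh xpl jek yux
Hunk 4: at line 2 remove [zvfnt,joqbi,kjnrm] add [pqsl] -> 11 lines: vzq hnd pqsl pls foj pade vsuu wnfh xpl jek yux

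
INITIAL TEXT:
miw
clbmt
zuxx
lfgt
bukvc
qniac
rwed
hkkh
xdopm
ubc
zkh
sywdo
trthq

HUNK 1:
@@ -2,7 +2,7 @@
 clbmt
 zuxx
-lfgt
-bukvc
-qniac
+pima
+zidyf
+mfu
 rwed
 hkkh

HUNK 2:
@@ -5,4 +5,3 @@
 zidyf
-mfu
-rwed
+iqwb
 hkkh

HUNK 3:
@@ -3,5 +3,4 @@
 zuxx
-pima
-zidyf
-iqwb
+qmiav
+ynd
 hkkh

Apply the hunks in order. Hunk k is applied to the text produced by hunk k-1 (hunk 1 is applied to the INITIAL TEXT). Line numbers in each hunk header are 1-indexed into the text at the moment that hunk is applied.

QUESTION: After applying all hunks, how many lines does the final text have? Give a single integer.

Answer: 11

Derivation:
Hunk 1: at line 2 remove [lfgt,bukvc,qniac] add [pima,zidyf,mfu] -> 13 lines: miw clbmt zuxx pima zidyf mfu rwed hkkh xdopm ubc zkh sywdo trthq
Hunk 2: at line 5 remove [mfu,rwed] add [iqwb] -> 12 lines: miw clbmt zuxx pima zidyf iqwb hkkh xdopm ubc zkh sywdo trthq
Hunk 3: at line 3 remove [pima,zidyf,iqwb] add [qmiav,ynd] -> 11 lines: miw clbmt zuxx qmiav ynd hkkh xdopm ubc zkh sywdo trthq
Final line count: 11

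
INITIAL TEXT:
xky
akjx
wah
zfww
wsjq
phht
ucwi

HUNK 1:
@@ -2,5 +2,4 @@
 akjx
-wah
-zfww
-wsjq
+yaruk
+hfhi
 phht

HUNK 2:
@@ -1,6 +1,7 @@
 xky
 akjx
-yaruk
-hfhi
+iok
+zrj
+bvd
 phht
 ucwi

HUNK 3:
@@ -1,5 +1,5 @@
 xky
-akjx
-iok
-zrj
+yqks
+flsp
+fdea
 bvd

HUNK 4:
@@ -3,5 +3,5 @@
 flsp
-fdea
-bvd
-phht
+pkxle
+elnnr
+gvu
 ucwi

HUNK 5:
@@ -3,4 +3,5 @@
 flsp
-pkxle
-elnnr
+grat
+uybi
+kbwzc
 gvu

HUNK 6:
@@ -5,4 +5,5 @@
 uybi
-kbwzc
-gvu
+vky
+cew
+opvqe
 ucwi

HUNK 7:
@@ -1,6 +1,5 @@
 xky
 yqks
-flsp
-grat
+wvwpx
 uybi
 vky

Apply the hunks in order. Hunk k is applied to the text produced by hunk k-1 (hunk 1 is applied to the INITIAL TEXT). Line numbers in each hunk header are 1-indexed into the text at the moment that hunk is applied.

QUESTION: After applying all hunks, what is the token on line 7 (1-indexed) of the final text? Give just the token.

Hunk 1: at line 2 remove [wah,zfww,wsjq] add [yaruk,hfhi] -> 6 lines: xky akjx yaruk hfhi phht ucwi
Hunk 2: at line 1 remove [yaruk,hfhi] add [iok,zrj,bvd] -> 7 lines: xky akjx iok zrj bvd phht ucwi
Hunk 3: at line 1 remove [akjx,iok,zrj] add [yqks,flsp,fdea] -> 7 lines: xky yqks flsp fdea bvd phht ucwi
Hunk 4: at line 3 remove [fdea,bvd,phht] add [pkxle,elnnr,gvu] -> 7 lines: xky yqks flsp pkxle elnnr gvu ucwi
Hunk 5: at line 3 remove [pkxle,elnnr] add [grat,uybi,kbwzc] -> 8 lines: xky yqks flsp grat uybi kbwzc gvu ucwi
Hunk 6: at line 5 remove [kbwzc,gvu] add [vky,cew,opvqe] -> 9 lines: xky yqks flsp grat uybi vky cew opvqe ucwi
Hunk 7: at line 1 remove [flsp,grat] add [wvwpx] -> 8 lines: xky yqks wvwpx uybi vky cew opvqe ucwi
Final line 7: opvqe

Answer: opvqe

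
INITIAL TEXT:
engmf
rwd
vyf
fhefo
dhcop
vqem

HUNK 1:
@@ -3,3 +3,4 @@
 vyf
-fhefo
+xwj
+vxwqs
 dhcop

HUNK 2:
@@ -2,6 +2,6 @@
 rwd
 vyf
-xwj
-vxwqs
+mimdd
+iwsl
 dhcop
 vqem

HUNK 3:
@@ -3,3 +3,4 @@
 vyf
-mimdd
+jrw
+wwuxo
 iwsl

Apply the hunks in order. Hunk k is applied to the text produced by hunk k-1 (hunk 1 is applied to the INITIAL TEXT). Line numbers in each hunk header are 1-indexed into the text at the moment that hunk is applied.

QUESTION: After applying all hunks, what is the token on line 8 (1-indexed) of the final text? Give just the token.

Answer: vqem

Derivation:
Hunk 1: at line 3 remove [fhefo] add [xwj,vxwqs] -> 7 lines: engmf rwd vyf xwj vxwqs dhcop vqem
Hunk 2: at line 2 remove [xwj,vxwqs] add [mimdd,iwsl] -> 7 lines: engmf rwd vyf mimdd iwsl dhcop vqem
Hunk 3: at line 3 remove [mimdd] add [jrw,wwuxo] -> 8 lines: engmf rwd vyf jrw wwuxo iwsl dhcop vqem
Final line 8: vqem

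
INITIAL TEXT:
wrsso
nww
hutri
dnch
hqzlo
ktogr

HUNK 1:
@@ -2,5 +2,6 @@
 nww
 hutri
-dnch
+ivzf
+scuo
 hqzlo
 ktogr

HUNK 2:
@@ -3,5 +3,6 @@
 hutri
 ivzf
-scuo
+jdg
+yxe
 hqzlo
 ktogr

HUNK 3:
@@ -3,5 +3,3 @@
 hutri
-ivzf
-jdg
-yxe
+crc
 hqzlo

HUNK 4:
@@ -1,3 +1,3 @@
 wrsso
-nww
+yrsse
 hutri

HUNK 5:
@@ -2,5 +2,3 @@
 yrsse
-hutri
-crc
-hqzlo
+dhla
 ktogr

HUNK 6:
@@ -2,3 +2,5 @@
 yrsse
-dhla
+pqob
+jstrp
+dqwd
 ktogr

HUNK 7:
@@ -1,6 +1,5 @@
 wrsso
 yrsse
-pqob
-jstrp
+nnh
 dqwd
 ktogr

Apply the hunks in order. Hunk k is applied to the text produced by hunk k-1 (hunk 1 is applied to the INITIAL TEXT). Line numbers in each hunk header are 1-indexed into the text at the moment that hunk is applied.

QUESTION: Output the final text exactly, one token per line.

Answer: wrsso
yrsse
nnh
dqwd
ktogr

Derivation:
Hunk 1: at line 2 remove [dnch] add [ivzf,scuo] -> 7 lines: wrsso nww hutri ivzf scuo hqzlo ktogr
Hunk 2: at line 3 remove [scuo] add [jdg,yxe] -> 8 lines: wrsso nww hutri ivzf jdg yxe hqzlo ktogr
Hunk 3: at line 3 remove [ivzf,jdg,yxe] add [crc] -> 6 lines: wrsso nww hutri crc hqzlo ktogr
Hunk 4: at line 1 remove [nww] add [yrsse] -> 6 lines: wrsso yrsse hutri crc hqzlo ktogr
Hunk 5: at line 2 remove [hutri,crc,hqzlo] add [dhla] -> 4 lines: wrsso yrsse dhla ktogr
Hunk 6: at line 2 remove [dhla] add [pqob,jstrp,dqwd] -> 6 lines: wrsso yrsse pqob jstrp dqwd ktogr
Hunk 7: at line 1 remove [pqob,jstrp] add [nnh] -> 5 lines: wrsso yrsse nnh dqwd ktogr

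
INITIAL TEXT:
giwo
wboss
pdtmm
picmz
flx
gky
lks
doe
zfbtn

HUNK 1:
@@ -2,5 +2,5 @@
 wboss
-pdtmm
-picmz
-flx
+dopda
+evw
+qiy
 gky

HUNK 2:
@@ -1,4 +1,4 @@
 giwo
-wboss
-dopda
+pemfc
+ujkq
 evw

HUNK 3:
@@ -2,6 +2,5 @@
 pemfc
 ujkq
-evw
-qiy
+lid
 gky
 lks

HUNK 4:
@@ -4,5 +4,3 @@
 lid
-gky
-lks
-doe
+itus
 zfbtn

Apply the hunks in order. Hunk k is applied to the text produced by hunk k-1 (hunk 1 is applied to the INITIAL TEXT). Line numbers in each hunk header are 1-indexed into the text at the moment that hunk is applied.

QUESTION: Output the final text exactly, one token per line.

Answer: giwo
pemfc
ujkq
lid
itus
zfbtn

Derivation:
Hunk 1: at line 2 remove [pdtmm,picmz,flx] add [dopda,evw,qiy] -> 9 lines: giwo wboss dopda evw qiy gky lks doe zfbtn
Hunk 2: at line 1 remove [wboss,dopda] add [pemfc,ujkq] -> 9 lines: giwo pemfc ujkq evw qiy gky lks doe zfbtn
Hunk 3: at line 2 remove [evw,qiy] add [lid] -> 8 lines: giwo pemfc ujkq lid gky lks doe zfbtn
Hunk 4: at line 4 remove [gky,lks,doe] add [itus] -> 6 lines: giwo pemfc ujkq lid itus zfbtn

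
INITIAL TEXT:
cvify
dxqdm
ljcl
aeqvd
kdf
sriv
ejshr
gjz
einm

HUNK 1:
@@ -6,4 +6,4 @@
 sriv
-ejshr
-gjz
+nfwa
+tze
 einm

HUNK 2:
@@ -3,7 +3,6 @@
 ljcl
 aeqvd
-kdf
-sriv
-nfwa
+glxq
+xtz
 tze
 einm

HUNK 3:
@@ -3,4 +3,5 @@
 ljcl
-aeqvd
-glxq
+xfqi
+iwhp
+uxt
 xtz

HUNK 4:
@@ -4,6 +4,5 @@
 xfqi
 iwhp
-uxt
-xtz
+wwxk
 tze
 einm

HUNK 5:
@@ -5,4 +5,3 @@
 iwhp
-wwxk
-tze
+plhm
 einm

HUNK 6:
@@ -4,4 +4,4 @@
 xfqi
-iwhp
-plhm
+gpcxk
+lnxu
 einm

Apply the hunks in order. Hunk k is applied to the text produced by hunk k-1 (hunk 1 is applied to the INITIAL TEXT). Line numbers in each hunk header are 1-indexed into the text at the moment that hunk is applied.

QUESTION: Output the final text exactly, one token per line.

Hunk 1: at line 6 remove [ejshr,gjz] add [nfwa,tze] -> 9 lines: cvify dxqdm ljcl aeqvd kdf sriv nfwa tze einm
Hunk 2: at line 3 remove [kdf,sriv,nfwa] add [glxq,xtz] -> 8 lines: cvify dxqdm ljcl aeqvd glxq xtz tze einm
Hunk 3: at line 3 remove [aeqvd,glxq] add [xfqi,iwhp,uxt] -> 9 lines: cvify dxqdm ljcl xfqi iwhp uxt xtz tze einm
Hunk 4: at line 4 remove [uxt,xtz] add [wwxk] -> 8 lines: cvify dxqdm ljcl xfqi iwhp wwxk tze einm
Hunk 5: at line 5 remove [wwxk,tze] add [plhm] -> 7 lines: cvify dxqdm ljcl xfqi iwhp plhm einm
Hunk 6: at line 4 remove [iwhp,plhm] add [gpcxk,lnxu] -> 7 lines: cvify dxqdm ljcl xfqi gpcxk lnxu einm

Answer: cvify
dxqdm
ljcl
xfqi
gpcxk
lnxu
einm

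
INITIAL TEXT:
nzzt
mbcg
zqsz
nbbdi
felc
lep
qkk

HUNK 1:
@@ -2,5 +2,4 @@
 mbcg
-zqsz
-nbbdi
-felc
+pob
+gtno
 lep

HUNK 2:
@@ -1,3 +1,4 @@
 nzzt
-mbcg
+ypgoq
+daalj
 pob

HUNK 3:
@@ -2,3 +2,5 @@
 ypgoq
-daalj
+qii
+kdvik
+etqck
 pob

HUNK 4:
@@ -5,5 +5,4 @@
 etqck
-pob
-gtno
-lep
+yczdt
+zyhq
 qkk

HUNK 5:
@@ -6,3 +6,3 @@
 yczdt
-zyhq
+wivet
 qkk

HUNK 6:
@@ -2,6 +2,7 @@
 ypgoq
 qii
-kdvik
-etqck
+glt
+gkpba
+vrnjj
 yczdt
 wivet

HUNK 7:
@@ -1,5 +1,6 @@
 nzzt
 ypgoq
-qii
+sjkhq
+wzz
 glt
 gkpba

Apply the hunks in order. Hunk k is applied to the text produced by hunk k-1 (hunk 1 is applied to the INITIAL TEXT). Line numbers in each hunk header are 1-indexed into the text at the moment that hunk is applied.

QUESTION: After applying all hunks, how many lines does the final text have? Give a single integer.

Answer: 10

Derivation:
Hunk 1: at line 2 remove [zqsz,nbbdi,felc] add [pob,gtno] -> 6 lines: nzzt mbcg pob gtno lep qkk
Hunk 2: at line 1 remove [mbcg] add [ypgoq,daalj] -> 7 lines: nzzt ypgoq daalj pob gtno lep qkk
Hunk 3: at line 2 remove [daalj] add [qii,kdvik,etqck] -> 9 lines: nzzt ypgoq qii kdvik etqck pob gtno lep qkk
Hunk 4: at line 5 remove [pob,gtno,lep] add [yczdt,zyhq] -> 8 lines: nzzt ypgoq qii kdvik etqck yczdt zyhq qkk
Hunk 5: at line 6 remove [zyhq] add [wivet] -> 8 lines: nzzt ypgoq qii kdvik etqck yczdt wivet qkk
Hunk 6: at line 2 remove [kdvik,etqck] add [glt,gkpba,vrnjj] -> 9 lines: nzzt ypgoq qii glt gkpba vrnjj yczdt wivet qkk
Hunk 7: at line 1 remove [qii] add [sjkhq,wzz] -> 10 lines: nzzt ypgoq sjkhq wzz glt gkpba vrnjj yczdt wivet qkk
Final line count: 10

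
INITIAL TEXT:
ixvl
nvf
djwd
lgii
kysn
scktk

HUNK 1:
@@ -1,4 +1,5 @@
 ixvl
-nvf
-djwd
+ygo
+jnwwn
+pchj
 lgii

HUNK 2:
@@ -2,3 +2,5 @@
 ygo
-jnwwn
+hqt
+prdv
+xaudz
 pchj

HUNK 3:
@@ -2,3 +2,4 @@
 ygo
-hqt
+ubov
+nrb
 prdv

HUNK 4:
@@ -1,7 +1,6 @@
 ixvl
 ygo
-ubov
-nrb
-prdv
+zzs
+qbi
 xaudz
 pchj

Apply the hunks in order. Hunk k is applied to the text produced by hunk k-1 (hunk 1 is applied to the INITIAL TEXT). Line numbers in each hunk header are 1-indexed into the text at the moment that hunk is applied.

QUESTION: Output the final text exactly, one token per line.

Hunk 1: at line 1 remove [nvf,djwd] add [ygo,jnwwn,pchj] -> 7 lines: ixvl ygo jnwwn pchj lgii kysn scktk
Hunk 2: at line 2 remove [jnwwn] add [hqt,prdv,xaudz] -> 9 lines: ixvl ygo hqt prdv xaudz pchj lgii kysn scktk
Hunk 3: at line 2 remove [hqt] add [ubov,nrb] -> 10 lines: ixvl ygo ubov nrb prdv xaudz pchj lgii kysn scktk
Hunk 4: at line 1 remove [ubov,nrb,prdv] add [zzs,qbi] -> 9 lines: ixvl ygo zzs qbi xaudz pchj lgii kysn scktk

Answer: ixvl
ygo
zzs
qbi
xaudz
pchj
lgii
kysn
scktk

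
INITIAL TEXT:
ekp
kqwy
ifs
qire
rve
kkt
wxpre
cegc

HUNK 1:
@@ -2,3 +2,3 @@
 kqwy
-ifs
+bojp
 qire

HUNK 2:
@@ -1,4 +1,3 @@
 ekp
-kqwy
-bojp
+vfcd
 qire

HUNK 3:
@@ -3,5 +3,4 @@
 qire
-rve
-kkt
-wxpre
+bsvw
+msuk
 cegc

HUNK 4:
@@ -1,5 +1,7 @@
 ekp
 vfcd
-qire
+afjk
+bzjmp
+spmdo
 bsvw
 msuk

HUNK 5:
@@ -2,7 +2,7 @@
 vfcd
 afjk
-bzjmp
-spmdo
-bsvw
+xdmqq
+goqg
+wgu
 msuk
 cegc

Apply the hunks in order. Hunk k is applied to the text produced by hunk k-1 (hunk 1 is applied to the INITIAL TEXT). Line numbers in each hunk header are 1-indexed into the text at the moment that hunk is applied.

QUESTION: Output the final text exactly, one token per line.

Answer: ekp
vfcd
afjk
xdmqq
goqg
wgu
msuk
cegc

Derivation:
Hunk 1: at line 2 remove [ifs] add [bojp] -> 8 lines: ekp kqwy bojp qire rve kkt wxpre cegc
Hunk 2: at line 1 remove [kqwy,bojp] add [vfcd] -> 7 lines: ekp vfcd qire rve kkt wxpre cegc
Hunk 3: at line 3 remove [rve,kkt,wxpre] add [bsvw,msuk] -> 6 lines: ekp vfcd qire bsvw msuk cegc
Hunk 4: at line 1 remove [qire] add [afjk,bzjmp,spmdo] -> 8 lines: ekp vfcd afjk bzjmp spmdo bsvw msuk cegc
Hunk 5: at line 2 remove [bzjmp,spmdo,bsvw] add [xdmqq,goqg,wgu] -> 8 lines: ekp vfcd afjk xdmqq goqg wgu msuk cegc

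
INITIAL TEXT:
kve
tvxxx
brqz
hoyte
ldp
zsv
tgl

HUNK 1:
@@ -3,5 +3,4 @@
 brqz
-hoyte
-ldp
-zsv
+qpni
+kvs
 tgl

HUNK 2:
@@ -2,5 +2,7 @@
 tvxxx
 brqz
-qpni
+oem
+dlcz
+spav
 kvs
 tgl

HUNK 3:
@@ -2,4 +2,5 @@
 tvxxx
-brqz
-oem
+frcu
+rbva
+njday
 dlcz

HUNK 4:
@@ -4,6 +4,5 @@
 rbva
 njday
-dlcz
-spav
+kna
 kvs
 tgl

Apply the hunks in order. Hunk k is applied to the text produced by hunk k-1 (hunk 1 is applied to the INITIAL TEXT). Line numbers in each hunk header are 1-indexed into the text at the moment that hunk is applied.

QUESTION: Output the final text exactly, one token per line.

Hunk 1: at line 3 remove [hoyte,ldp,zsv] add [qpni,kvs] -> 6 lines: kve tvxxx brqz qpni kvs tgl
Hunk 2: at line 2 remove [qpni] add [oem,dlcz,spav] -> 8 lines: kve tvxxx brqz oem dlcz spav kvs tgl
Hunk 3: at line 2 remove [brqz,oem] add [frcu,rbva,njday] -> 9 lines: kve tvxxx frcu rbva njday dlcz spav kvs tgl
Hunk 4: at line 4 remove [dlcz,spav] add [kna] -> 8 lines: kve tvxxx frcu rbva njday kna kvs tgl

Answer: kve
tvxxx
frcu
rbva
njday
kna
kvs
tgl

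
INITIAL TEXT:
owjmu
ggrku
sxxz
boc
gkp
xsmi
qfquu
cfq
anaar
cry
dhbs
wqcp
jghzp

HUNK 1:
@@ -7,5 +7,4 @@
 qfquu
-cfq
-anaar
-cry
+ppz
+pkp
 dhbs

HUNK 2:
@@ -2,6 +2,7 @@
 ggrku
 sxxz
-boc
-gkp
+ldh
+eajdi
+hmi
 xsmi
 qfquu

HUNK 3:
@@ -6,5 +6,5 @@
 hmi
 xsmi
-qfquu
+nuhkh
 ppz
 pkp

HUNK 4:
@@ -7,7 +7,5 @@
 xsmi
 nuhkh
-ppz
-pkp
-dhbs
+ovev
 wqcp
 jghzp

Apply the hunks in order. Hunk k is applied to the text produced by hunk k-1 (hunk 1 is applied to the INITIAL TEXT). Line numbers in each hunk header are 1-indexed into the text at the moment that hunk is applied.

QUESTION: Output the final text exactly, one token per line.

Hunk 1: at line 7 remove [cfq,anaar,cry] add [ppz,pkp] -> 12 lines: owjmu ggrku sxxz boc gkp xsmi qfquu ppz pkp dhbs wqcp jghzp
Hunk 2: at line 2 remove [boc,gkp] add [ldh,eajdi,hmi] -> 13 lines: owjmu ggrku sxxz ldh eajdi hmi xsmi qfquu ppz pkp dhbs wqcp jghzp
Hunk 3: at line 6 remove [qfquu] add [nuhkh] -> 13 lines: owjmu ggrku sxxz ldh eajdi hmi xsmi nuhkh ppz pkp dhbs wqcp jghzp
Hunk 4: at line 7 remove [ppz,pkp,dhbs] add [ovev] -> 11 lines: owjmu ggrku sxxz ldh eajdi hmi xsmi nuhkh ovev wqcp jghzp

Answer: owjmu
ggrku
sxxz
ldh
eajdi
hmi
xsmi
nuhkh
ovev
wqcp
jghzp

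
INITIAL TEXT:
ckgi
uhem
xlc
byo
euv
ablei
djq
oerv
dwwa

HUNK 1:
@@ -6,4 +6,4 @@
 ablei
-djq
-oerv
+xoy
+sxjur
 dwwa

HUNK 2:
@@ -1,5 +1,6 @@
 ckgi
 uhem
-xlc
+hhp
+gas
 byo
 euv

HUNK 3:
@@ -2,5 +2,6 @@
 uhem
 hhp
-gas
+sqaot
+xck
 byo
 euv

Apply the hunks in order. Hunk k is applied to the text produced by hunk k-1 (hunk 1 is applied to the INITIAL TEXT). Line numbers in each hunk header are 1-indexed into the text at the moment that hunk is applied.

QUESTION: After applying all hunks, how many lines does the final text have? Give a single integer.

Hunk 1: at line 6 remove [djq,oerv] add [xoy,sxjur] -> 9 lines: ckgi uhem xlc byo euv ablei xoy sxjur dwwa
Hunk 2: at line 1 remove [xlc] add [hhp,gas] -> 10 lines: ckgi uhem hhp gas byo euv ablei xoy sxjur dwwa
Hunk 3: at line 2 remove [gas] add [sqaot,xck] -> 11 lines: ckgi uhem hhp sqaot xck byo euv ablei xoy sxjur dwwa
Final line count: 11

Answer: 11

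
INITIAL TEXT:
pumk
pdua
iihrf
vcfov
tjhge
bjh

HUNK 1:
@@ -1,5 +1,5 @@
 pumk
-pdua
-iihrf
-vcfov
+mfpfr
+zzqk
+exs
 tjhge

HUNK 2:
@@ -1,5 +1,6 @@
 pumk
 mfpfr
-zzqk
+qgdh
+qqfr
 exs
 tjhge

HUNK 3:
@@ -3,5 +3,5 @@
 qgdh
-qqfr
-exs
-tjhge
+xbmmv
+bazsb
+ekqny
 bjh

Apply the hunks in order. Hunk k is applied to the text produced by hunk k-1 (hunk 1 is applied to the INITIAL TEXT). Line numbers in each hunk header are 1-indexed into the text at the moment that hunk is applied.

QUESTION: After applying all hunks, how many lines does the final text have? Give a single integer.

Answer: 7

Derivation:
Hunk 1: at line 1 remove [pdua,iihrf,vcfov] add [mfpfr,zzqk,exs] -> 6 lines: pumk mfpfr zzqk exs tjhge bjh
Hunk 2: at line 1 remove [zzqk] add [qgdh,qqfr] -> 7 lines: pumk mfpfr qgdh qqfr exs tjhge bjh
Hunk 3: at line 3 remove [qqfr,exs,tjhge] add [xbmmv,bazsb,ekqny] -> 7 lines: pumk mfpfr qgdh xbmmv bazsb ekqny bjh
Final line count: 7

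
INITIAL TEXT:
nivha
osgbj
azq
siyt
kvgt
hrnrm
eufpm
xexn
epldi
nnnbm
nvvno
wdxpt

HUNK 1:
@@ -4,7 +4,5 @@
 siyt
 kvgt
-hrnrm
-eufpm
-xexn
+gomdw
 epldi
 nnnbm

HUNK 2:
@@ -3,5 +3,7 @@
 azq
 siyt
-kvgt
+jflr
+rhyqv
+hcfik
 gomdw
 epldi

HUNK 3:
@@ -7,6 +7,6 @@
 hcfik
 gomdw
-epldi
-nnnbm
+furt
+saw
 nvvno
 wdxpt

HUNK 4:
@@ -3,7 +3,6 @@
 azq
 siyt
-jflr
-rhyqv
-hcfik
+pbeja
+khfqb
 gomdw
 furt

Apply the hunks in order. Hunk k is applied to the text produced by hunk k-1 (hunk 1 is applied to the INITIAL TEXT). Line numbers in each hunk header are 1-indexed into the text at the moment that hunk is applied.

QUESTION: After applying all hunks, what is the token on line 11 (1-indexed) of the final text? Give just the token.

Answer: wdxpt

Derivation:
Hunk 1: at line 4 remove [hrnrm,eufpm,xexn] add [gomdw] -> 10 lines: nivha osgbj azq siyt kvgt gomdw epldi nnnbm nvvno wdxpt
Hunk 2: at line 3 remove [kvgt] add [jflr,rhyqv,hcfik] -> 12 lines: nivha osgbj azq siyt jflr rhyqv hcfik gomdw epldi nnnbm nvvno wdxpt
Hunk 3: at line 7 remove [epldi,nnnbm] add [furt,saw] -> 12 lines: nivha osgbj azq siyt jflr rhyqv hcfik gomdw furt saw nvvno wdxpt
Hunk 4: at line 3 remove [jflr,rhyqv,hcfik] add [pbeja,khfqb] -> 11 lines: nivha osgbj azq siyt pbeja khfqb gomdw furt saw nvvno wdxpt
Final line 11: wdxpt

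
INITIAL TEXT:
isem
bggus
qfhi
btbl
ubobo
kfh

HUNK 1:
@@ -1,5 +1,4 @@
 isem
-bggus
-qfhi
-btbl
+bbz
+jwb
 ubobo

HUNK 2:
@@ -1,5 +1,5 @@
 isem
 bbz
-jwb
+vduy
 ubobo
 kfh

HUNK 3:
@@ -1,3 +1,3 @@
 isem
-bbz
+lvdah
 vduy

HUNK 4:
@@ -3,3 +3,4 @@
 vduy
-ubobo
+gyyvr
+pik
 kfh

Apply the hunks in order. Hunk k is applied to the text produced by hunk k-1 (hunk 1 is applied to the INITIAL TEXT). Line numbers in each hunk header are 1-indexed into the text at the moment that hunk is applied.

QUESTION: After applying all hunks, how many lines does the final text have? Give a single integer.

Hunk 1: at line 1 remove [bggus,qfhi,btbl] add [bbz,jwb] -> 5 lines: isem bbz jwb ubobo kfh
Hunk 2: at line 1 remove [jwb] add [vduy] -> 5 lines: isem bbz vduy ubobo kfh
Hunk 3: at line 1 remove [bbz] add [lvdah] -> 5 lines: isem lvdah vduy ubobo kfh
Hunk 4: at line 3 remove [ubobo] add [gyyvr,pik] -> 6 lines: isem lvdah vduy gyyvr pik kfh
Final line count: 6

Answer: 6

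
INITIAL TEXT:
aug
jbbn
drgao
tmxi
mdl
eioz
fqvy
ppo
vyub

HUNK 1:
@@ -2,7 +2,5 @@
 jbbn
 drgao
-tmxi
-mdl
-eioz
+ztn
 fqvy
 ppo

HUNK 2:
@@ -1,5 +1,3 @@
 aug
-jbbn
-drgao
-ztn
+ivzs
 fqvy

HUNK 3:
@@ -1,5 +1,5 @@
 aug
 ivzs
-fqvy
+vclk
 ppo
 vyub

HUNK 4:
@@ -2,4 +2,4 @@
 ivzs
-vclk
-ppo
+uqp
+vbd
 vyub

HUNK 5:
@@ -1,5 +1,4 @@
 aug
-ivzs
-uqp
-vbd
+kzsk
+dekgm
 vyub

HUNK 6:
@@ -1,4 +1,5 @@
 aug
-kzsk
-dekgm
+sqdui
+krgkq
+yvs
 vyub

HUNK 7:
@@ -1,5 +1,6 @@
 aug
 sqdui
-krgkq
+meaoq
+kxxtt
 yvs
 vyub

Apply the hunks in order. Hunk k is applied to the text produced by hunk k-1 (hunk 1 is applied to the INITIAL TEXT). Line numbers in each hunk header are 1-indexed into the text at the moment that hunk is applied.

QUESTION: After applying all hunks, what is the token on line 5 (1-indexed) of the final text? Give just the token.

Answer: yvs

Derivation:
Hunk 1: at line 2 remove [tmxi,mdl,eioz] add [ztn] -> 7 lines: aug jbbn drgao ztn fqvy ppo vyub
Hunk 2: at line 1 remove [jbbn,drgao,ztn] add [ivzs] -> 5 lines: aug ivzs fqvy ppo vyub
Hunk 3: at line 1 remove [fqvy] add [vclk] -> 5 lines: aug ivzs vclk ppo vyub
Hunk 4: at line 2 remove [vclk,ppo] add [uqp,vbd] -> 5 lines: aug ivzs uqp vbd vyub
Hunk 5: at line 1 remove [ivzs,uqp,vbd] add [kzsk,dekgm] -> 4 lines: aug kzsk dekgm vyub
Hunk 6: at line 1 remove [kzsk,dekgm] add [sqdui,krgkq,yvs] -> 5 lines: aug sqdui krgkq yvs vyub
Hunk 7: at line 1 remove [krgkq] add [meaoq,kxxtt] -> 6 lines: aug sqdui meaoq kxxtt yvs vyub
Final line 5: yvs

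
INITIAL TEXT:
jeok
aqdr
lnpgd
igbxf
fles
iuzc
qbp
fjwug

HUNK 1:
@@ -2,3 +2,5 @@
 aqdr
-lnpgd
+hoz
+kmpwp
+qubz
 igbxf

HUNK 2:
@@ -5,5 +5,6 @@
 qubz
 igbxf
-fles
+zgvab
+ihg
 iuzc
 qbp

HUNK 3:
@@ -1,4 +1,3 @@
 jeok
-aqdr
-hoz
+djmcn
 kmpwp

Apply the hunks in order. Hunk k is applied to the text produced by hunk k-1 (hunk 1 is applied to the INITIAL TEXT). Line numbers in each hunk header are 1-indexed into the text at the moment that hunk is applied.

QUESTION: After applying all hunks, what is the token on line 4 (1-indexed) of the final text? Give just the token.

Answer: qubz

Derivation:
Hunk 1: at line 2 remove [lnpgd] add [hoz,kmpwp,qubz] -> 10 lines: jeok aqdr hoz kmpwp qubz igbxf fles iuzc qbp fjwug
Hunk 2: at line 5 remove [fles] add [zgvab,ihg] -> 11 lines: jeok aqdr hoz kmpwp qubz igbxf zgvab ihg iuzc qbp fjwug
Hunk 3: at line 1 remove [aqdr,hoz] add [djmcn] -> 10 lines: jeok djmcn kmpwp qubz igbxf zgvab ihg iuzc qbp fjwug
Final line 4: qubz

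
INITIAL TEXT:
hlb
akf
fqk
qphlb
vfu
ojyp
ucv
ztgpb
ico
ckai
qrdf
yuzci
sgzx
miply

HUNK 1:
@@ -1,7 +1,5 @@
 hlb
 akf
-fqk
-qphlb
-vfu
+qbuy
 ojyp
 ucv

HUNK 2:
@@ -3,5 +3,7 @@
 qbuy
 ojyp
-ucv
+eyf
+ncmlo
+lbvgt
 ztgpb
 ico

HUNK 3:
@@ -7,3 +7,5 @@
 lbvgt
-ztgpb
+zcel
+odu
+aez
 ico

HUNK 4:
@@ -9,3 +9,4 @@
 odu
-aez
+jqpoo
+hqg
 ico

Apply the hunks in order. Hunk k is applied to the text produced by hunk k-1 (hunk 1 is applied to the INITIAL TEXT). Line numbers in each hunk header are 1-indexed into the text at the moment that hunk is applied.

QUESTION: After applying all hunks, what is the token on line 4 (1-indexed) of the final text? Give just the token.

Answer: ojyp

Derivation:
Hunk 1: at line 1 remove [fqk,qphlb,vfu] add [qbuy] -> 12 lines: hlb akf qbuy ojyp ucv ztgpb ico ckai qrdf yuzci sgzx miply
Hunk 2: at line 3 remove [ucv] add [eyf,ncmlo,lbvgt] -> 14 lines: hlb akf qbuy ojyp eyf ncmlo lbvgt ztgpb ico ckai qrdf yuzci sgzx miply
Hunk 3: at line 7 remove [ztgpb] add [zcel,odu,aez] -> 16 lines: hlb akf qbuy ojyp eyf ncmlo lbvgt zcel odu aez ico ckai qrdf yuzci sgzx miply
Hunk 4: at line 9 remove [aez] add [jqpoo,hqg] -> 17 lines: hlb akf qbuy ojyp eyf ncmlo lbvgt zcel odu jqpoo hqg ico ckai qrdf yuzci sgzx miply
Final line 4: ojyp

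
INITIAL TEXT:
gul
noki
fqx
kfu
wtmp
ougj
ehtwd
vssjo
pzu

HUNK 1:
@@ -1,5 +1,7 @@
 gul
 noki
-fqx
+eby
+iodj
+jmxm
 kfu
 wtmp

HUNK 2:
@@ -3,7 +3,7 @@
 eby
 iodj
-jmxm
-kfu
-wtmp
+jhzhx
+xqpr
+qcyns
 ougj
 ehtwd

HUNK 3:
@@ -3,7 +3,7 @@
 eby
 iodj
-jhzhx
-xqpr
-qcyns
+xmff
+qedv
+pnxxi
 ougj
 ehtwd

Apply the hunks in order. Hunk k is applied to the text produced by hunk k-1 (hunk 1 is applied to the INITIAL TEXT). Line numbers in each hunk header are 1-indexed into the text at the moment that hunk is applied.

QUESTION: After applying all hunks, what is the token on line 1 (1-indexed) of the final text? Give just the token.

Hunk 1: at line 1 remove [fqx] add [eby,iodj,jmxm] -> 11 lines: gul noki eby iodj jmxm kfu wtmp ougj ehtwd vssjo pzu
Hunk 2: at line 3 remove [jmxm,kfu,wtmp] add [jhzhx,xqpr,qcyns] -> 11 lines: gul noki eby iodj jhzhx xqpr qcyns ougj ehtwd vssjo pzu
Hunk 3: at line 3 remove [jhzhx,xqpr,qcyns] add [xmff,qedv,pnxxi] -> 11 lines: gul noki eby iodj xmff qedv pnxxi ougj ehtwd vssjo pzu
Final line 1: gul

Answer: gul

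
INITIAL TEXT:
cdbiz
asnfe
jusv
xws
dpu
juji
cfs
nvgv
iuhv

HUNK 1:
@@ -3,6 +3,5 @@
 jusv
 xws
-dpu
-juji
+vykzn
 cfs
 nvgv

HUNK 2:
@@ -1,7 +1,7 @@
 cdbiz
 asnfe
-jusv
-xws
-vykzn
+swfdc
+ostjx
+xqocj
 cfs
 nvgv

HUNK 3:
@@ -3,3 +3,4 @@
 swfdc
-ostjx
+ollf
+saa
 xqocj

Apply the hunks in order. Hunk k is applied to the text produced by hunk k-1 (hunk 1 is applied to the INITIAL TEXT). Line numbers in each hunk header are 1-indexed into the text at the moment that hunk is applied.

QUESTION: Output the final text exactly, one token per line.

Hunk 1: at line 3 remove [dpu,juji] add [vykzn] -> 8 lines: cdbiz asnfe jusv xws vykzn cfs nvgv iuhv
Hunk 2: at line 1 remove [jusv,xws,vykzn] add [swfdc,ostjx,xqocj] -> 8 lines: cdbiz asnfe swfdc ostjx xqocj cfs nvgv iuhv
Hunk 3: at line 3 remove [ostjx] add [ollf,saa] -> 9 lines: cdbiz asnfe swfdc ollf saa xqocj cfs nvgv iuhv

Answer: cdbiz
asnfe
swfdc
ollf
saa
xqocj
cfs
nvgv
iuhv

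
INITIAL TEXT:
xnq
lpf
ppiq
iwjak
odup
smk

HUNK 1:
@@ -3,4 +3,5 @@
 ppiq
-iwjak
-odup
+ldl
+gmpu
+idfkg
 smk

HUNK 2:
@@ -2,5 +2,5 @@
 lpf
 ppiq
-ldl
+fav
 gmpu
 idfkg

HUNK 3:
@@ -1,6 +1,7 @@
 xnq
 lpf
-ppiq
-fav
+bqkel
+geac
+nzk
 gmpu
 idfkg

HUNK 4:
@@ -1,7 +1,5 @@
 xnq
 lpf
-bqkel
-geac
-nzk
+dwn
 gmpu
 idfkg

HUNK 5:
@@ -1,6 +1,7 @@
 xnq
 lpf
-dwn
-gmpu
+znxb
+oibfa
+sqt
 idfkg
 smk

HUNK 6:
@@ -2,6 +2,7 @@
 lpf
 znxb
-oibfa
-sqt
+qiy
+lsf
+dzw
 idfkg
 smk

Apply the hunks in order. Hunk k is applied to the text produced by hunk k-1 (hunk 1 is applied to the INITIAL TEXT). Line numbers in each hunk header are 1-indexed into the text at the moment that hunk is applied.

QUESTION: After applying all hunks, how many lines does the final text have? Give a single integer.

Hunk 1: at line 3 remove [iwjak,odup] add [ldl,gmpu,idfkg] -> 7 lines: xnq lpf ppiq ldl gmpu idfkg smk
Hunk 2: at line 2 remove [ldl] add [fav] -> 7 lines: xnq lpf ppiq fav gmpu idfkg smk
Hunk 3: at line 1 remove [ppiq,fav] add [bqkel,geac,nzk] -> 8 lines: xnq lpf bqkel geac nzk gmpu idfkg smk
Hunk 4: at line 1 remove [bqkel,geac,nzk] add [dwn] -> 6 lines: xnq lpf dwn gmpu idfkg smk
Hunk 5: at line 1 remove [dwn,gmpu] add [znxb,oibfa,sqt] -> 7 lines: xnq lpf znxb oibfa sqt idfkg smk
Hunk 6: at line 2 remove [oibfa,sqt] add [qiy,lsf,dzw] -> 8 lines: xnq lpf znxb qiy lsf dzw idfkg smk
Final line count: 8

Answer: 8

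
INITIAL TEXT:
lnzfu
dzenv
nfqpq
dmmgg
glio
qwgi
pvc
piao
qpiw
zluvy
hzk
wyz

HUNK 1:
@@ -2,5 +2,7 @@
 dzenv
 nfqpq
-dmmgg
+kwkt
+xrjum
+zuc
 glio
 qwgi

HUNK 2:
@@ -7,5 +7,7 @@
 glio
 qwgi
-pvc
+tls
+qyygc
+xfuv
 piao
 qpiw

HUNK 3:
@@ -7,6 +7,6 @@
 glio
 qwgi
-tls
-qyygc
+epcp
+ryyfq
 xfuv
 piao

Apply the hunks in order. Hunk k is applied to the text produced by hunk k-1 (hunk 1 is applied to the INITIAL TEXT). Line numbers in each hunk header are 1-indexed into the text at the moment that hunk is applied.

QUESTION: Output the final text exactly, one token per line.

Answer: lnzfu
dzenv
nfqpq
kwkt
xrjum
zuc
glio
qwgi
epcp
ryyfq
xfuv
piao
qpiw
zluvy
hzk
wyz

Derivation:
Hunk 1: at line 2 remove [dmmgg] add [kwkt,xrjum,zuc] -> 14 lines: lnzfu dzenv nfqpq kwkt xrjum zuc glio qwgi pvc piao qpiw zluvy hzk wyz
Hunk 2: at line 7 remove [pvc] add [tls,qyygc,xfuv] -> 16 lines: lnzfu dzenv nfqpq kwkt xrjum zuc glio qwgi tls qyygc xfuv piao qpiw zluvy hzk wyz
Hunk 3: at line 7 remove [tls,qyygc] add [epcp,ryyfq] -> 16 lines: lnzfu dzenv nfqpq kwkt xrjum zuc glio qwgi epcp ryyfq xfuv piao qpiw zluvy hzk wyz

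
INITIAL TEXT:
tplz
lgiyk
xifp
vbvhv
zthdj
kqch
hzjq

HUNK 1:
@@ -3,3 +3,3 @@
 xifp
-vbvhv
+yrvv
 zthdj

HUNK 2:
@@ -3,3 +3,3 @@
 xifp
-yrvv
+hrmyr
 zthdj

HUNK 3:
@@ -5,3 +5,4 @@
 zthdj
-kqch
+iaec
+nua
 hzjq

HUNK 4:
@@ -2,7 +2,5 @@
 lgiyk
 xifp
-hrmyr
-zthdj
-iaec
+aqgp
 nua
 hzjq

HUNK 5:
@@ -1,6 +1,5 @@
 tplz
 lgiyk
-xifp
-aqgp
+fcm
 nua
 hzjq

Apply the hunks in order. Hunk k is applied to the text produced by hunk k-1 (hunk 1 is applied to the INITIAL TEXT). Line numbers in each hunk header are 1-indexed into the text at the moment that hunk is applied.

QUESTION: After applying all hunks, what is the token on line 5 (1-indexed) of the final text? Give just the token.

Answer: hzjq

Derivation:
Hunk 1: at line 3 remove [vbvhv] add [yrvv] -> 7 lines: tplz lgiyk xifp yrvv zthdj kqch hzjq
Hunk 2: at line 3 remove [yrvv] add [hrmyr] -> 7 lines: tplz lgiyk xifp hrmyr zthdj kqch hzjq
Hunk 3: at line 5 remove [kqch] add [iaec,nua] -> 8 lines: tplz lgiyk xifp hrmyr zthdj iaec nua hzjq
Hunk 4: at line 2 remove [hrmyr,zthdj,iaec] add [aqgp] -> 6 lines: tplz lgiyk xifp aqgp nua hzjq
Hunk 5: at line 1 remove [xifp,aqgp] add [fcm] -> 5 lines: tplz lgiyk fcm nua hzjq
Final line 5: hzjq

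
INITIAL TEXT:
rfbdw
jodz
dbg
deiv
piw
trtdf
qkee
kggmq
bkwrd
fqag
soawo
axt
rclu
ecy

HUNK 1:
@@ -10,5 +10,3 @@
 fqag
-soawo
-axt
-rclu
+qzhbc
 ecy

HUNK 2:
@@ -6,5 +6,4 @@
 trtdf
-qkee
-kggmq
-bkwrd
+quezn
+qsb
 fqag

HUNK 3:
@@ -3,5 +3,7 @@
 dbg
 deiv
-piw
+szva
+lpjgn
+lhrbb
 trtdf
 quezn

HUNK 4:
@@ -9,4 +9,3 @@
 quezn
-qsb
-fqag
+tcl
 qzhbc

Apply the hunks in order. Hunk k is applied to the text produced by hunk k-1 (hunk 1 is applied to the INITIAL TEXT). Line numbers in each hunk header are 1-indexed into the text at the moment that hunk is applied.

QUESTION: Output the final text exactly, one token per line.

Hunk 1: at line 10 remove [soawo,axt,rclu] add [qzhbc] -> 12 lines: rfbdw jodz dbg deiv piw trtdf qkee kggmq bkwrd fqag qzhbc ecy
Hunk 2: at line 6 remove [qkee,kggmq,bkwrd] add [quezn,qsb] -> 11 lines: rfbdw jodz dbg deiv piw trtdf quezn qsb fqag qzhbc ecy
Hunk 3: at line 3 remove [piw] add [szva,lpjgn,lhrbb] -> 13 lines: rfbdw jodz dbg deiv szva lpjgn lhrbb trtdf quezn qsb fqag qzhbc ecy
Hunk 4: at line 9 remove [qsb,fqag] add [tcl] -> 12 lines: rfbdw jodz dbg deiv szva lpjgn lhrbb trtdf quezn tcl qzhbc ecy

Answer: rfbdw
jodz
dbg
deiv
szva
lpjgn
lhrbb
trtdf
quezn
tcl
qzhbc
ecy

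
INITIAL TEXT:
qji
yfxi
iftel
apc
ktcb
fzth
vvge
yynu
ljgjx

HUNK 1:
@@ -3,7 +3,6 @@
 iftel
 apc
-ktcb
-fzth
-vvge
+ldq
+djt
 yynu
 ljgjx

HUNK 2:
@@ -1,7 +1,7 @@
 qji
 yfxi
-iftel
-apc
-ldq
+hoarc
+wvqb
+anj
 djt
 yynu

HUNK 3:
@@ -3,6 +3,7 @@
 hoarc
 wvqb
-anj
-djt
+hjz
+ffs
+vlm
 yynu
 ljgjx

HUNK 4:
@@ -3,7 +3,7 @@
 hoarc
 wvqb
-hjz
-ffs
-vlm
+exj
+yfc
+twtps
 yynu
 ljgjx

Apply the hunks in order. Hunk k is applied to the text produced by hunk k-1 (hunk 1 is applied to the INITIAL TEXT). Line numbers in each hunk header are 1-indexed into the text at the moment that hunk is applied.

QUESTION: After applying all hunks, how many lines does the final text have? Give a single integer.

Answer: 9

Derivation:
Hunk 1: at line 3 remove [ktcb,fzth,vvge] add [ldq,djt] -> 8 lines: qji yfxi iftel apc ldq djt yynu ljgjx
Hunk 2: at line 1 remove [iftel,apc,ldq] add [hoarc,wvqb,anj] -> 8 lines: qji yfxi hoarc wvqb anj djt yynu ljgjx
Hunk 3: at line 3 remove [anj,djt] add [hjz,ffs,vlm] -> 9 lines: qji yfxi hoarc wvqb hjz ffs vlm yynu ljgjx
Hunk 4: at line 3 remove [hjz,ffs,vlm] add [exj,yfc,twtps] -> 9 lines: qji yfxi hoarc wvqb exj yfc twtps yynu ljgjx
Final line count: 9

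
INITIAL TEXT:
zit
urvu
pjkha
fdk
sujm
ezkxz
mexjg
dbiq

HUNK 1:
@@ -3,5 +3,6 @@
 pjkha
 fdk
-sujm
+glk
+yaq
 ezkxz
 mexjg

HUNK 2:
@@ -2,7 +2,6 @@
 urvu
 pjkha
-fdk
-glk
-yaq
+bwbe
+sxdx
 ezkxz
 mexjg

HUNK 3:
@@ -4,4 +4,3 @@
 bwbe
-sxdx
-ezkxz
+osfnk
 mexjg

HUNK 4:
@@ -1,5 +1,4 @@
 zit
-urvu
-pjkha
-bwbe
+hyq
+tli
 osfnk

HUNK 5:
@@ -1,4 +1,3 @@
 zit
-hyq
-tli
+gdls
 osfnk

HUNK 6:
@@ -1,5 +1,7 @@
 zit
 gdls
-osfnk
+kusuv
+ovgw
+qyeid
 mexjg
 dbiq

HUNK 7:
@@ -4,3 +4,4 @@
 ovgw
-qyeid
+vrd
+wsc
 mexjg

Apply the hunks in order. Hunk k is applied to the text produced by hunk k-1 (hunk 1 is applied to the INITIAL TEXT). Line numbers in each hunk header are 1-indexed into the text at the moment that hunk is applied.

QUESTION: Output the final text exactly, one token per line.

Answer: zit
gdls
kusuv
ovgw
vrd
wsc
mexjg
dbiq

Derivation:
Hunk 1: at line 3 remove [sujm] add [glk,yaq] -> 9 lines: zit urvu pjkha fdk glk yaq ezkxz mexjg dbiq
Hunk 2: at line 2 remove [fdk,glk,yaq] add [bwbe,sxdx] -> 8 lines: zit urvu pjkha bwbe sxdx ezkxz mexjg dbiq
Hunk 3: at line 4 remove [sxdx,ezkxz] add [osfnk] -> 7 lines: zit urvu pjkha bwbe osfnk mexjg dbiq
Hunk 4: at line 1 remove [urvu,pjkha,bwbe] add [hyq,tli] -> 6 lines: zit hyq tli osfnk mexjg dbiq
Hunk 5: at line 1 remove [hyq,tli] add [gdls] -> 5 lines: zit gdls osfnk mexjg dbiq
Hunk 6: at line 1 remove [osfnk] add [kusuv,ovgw,qyeid] -> 7 lines: zit gdls kusuv ovgw qyeid mexjg dbiq
Hunk 7: at line 4 remove [qyeid] add [vrd,wsc] -> 8 lines: zit gdls kusuv ovgw vrd wsc mexjg dbiq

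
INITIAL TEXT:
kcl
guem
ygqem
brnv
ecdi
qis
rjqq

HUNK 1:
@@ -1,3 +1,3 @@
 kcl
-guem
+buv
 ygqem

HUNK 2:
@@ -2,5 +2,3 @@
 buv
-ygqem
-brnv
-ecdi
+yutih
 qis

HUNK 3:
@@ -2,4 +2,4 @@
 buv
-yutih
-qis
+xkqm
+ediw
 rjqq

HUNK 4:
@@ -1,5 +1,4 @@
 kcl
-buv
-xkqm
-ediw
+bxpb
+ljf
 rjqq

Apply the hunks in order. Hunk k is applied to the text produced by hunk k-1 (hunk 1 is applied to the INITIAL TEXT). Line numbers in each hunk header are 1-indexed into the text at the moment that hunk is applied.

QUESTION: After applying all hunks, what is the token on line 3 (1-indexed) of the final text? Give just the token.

Answer: ljf

Derivation:
Hunk 1: at line 1 remove [guem] add [buv] -> 7 lines: kcl buv ygqem brnv ecdi qis rjqq
Hunk 2: at line 2 remove [ygqem,brnv,ecdi] add [yutih] -> 5 lines: kcl buv yutih qis rjqq
Hunk 3: at line 2 remove [yutih,qis] add [xkqm,ediw] -> 5 lines: kcl buv xkqm ediw rjqq
Hunk 4: at line 1 remove [buv,xkqm,ediw] add [bxpb,ljf] -> 4 lines: kcl bxpb ljf rjqq
Final line 3: ljf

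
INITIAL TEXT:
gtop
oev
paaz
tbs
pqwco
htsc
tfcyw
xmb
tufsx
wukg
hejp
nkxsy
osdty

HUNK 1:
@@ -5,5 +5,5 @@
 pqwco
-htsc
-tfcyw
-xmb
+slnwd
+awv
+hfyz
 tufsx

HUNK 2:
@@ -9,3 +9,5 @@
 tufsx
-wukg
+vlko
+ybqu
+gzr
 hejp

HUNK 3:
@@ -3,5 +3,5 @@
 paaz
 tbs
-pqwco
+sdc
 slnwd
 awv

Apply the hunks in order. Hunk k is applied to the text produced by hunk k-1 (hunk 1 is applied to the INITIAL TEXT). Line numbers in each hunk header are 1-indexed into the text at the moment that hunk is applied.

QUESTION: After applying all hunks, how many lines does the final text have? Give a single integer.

Answer: 15

Derivation:
Hunk 1: at line 5 remove [htsc,tfcyw,xmb] add [slnwd,awv,hfyz] -> 13 lines: gtop oev paaz tbs pqwco slnwd awv hfyz tufsx wukg hejp nkxsy osdty
Hunk 2: at line 9 remove [wukg] add [vlko,ybqu,gzr] -> 15 lines: gtop oev paaz tbs pqwco slnwd awv hfyz tufsx vlko ybqu gzr hejp nkxsy osdty
Hunk 3: at line 3 remove [pqwco] add [sdc] -> 15 lines: gtop oev paaz tbs sdc slnwd awv hfyz tufsx vlko ybqu gzr hejp nkxsy osdty
Final line count: 15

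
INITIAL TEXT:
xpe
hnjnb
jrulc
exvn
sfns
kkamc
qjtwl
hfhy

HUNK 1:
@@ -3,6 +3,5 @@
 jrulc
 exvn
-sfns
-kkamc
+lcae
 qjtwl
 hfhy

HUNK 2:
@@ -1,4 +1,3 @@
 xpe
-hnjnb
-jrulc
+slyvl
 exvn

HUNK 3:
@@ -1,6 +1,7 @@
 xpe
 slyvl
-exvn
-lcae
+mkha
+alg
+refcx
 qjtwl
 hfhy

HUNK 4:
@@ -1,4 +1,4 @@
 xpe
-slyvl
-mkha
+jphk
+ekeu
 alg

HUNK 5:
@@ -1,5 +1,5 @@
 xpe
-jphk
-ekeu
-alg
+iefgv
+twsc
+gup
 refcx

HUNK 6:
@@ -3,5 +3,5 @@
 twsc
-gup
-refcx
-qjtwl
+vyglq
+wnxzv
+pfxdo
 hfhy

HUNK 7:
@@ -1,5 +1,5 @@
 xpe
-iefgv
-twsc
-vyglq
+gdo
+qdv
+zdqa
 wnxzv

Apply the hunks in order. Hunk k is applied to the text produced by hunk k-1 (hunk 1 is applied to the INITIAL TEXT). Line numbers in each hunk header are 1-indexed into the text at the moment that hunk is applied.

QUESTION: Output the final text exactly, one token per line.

Answer: xpe
gdo
qdv
zdqa
wnxzv
pfxdo
hfhy

Derivation:
Hunk 1: at line 3 remove [sfns,kkamc] add [lcae] -> 7 lines: xpe hnjnb jrulc exvn lcae qjtwl hfhy
Hunk 2: at line 1 remove [hnjnb,jrulc] add [slyvl] -> 6 lines: xpe slyvl exvn lcae qjtwl hfhy
Hunk 3: at line 1 remove [exvn,lcae] add [mkha,alg,refcx] -> 7 lines: xpe slyvl mkha alg refcx qjtwl hfhy
Hunk 4: at line 1 remove [slyvl,mkha] add [jphk,ekeu] -> 7 lines: xpe jphk ekeu alg refcx qjtwl hfhy
Hunk 5: at line 1 remove [jphk,ekeu,alg] add [iefgv,twsc,gup] -> 7 lines: xpe iefgv twsc gup refcx qjtwl hfhy
Hunk 6: at line 3 remove [gup,refcx,qjtwl] add [vyglq,wnxzv,pfxdo] -> 7 lines: xpe iefgv twsc vyglq wnxzv pfxdo hfhy
Hunk 7: at line 1 remove [iefgv,twsc,vyglq] add [gdo,qdv,zdqa] -> 7 lines: xpe gdo qdv zdqa wnxzv pfxdo hfhy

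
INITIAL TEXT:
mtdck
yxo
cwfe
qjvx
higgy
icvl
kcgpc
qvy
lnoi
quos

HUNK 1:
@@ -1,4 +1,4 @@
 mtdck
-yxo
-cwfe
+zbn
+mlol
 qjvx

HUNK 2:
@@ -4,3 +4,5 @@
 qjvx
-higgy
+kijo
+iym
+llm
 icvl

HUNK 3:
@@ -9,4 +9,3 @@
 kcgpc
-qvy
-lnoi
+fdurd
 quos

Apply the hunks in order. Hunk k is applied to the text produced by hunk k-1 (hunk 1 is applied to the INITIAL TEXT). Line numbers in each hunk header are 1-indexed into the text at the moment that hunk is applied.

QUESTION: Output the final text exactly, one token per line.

Answer: mtdck
zbn
mlol
qjvx
kijo
iym
llm
icvl
kcgpc
fdurd
quos

Derivation:
Hunk 1: at line 1 remove [yxo,cwfe] add [zbn,mlol] -> 10 lines: mtdck zbn mlol qjvx higgy icvl kcgpc qvy lnoi quos
Hunk 2: at line 4 remove [higgy] add [kijo,iym,llm] -> 12 lines: mtdck zbn mlol qjvx kijo iym llm icvl kcgpc qvy lnoi quos
Hunk 3: at line 9 remove [qvy,lnoi] add [fdurd] -> 11 lines: mtdck zbn mlol qjvx kijo iym llm icvl kcgpc fdurd quos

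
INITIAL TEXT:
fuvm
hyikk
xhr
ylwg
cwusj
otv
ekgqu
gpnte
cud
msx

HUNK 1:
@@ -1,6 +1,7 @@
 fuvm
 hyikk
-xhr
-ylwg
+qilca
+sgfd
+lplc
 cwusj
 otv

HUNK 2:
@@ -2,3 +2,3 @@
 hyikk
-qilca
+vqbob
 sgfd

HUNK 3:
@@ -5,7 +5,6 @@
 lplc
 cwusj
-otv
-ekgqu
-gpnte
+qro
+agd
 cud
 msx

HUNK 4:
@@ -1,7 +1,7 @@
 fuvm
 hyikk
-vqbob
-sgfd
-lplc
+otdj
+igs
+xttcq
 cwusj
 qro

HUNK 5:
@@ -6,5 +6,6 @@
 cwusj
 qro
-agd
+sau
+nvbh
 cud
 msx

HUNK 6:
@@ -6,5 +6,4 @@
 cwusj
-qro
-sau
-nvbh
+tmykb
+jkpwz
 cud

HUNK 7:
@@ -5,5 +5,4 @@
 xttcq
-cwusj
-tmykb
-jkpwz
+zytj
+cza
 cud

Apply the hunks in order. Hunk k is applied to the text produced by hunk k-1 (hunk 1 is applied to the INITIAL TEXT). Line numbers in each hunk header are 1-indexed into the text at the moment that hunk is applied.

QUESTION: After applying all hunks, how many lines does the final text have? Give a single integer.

Hunk 1: at line 1 remove [xhr,ylwg] add [qilca,sgfd,lplc] -> 11 lines: fuvm hyikk qilca sgfd lplc cwusj otv ekgqu gpnte cud msx
Hunk 2: at line 2 remove [qilca] add [vqbob] -> 11 lines: fuvm hyikk vqbob sgfd lplc cwusj otv ekgqu gpnte cud msx
Hunk 3: at line 5 remove [otv,ekgqu,gpnte] add [qro,agd] -> 10 lines: fuvm hyikk vqbob sgfd lplc cwusj qro agd cud msx
Hunk 4: at line 1 remove [vqbob,sgfd,lplc] add [otdj,igs,xttcq] -> 10 lines: fuvm hyikk otdj igs xttcq cwusj qro agd cud msx
Hunk 5: at line 6 remove [agd] add [sau,nvbh] -> 11 lines: fuvm hyikk otdj igs xttcq cwusj qro sau nvbh cud msx
Hunk 6: at line 6 remove [qro,sau,nvbh] add [tmykb,jkpwz] -> 10 lines: fuvm hyikk otdj igs xttcq cwusj tmykb jkpwz cud msx
Hunk 7: at line 5 remove [cwusj,tmykb,jkpwz] add [zytj,cza] -> 9 lines: fuvm hyikk otdj igs xttcq zytj cza cud msx
Final line count: 9

Answer: 9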